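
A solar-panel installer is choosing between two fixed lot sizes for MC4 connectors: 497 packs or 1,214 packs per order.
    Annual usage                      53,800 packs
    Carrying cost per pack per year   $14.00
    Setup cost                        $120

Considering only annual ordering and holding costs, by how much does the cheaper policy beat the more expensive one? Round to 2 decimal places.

TC(Q) = (D/Q)S + (Q/2)H
TC(497) = (53,800/497)×120 + (497/2)×14 = $16,468.94
TC(1,214) = (53,800/1,214)×120 + (1,214/2)×14 = $13,815.96
|ΔTC| = |$16,468.94 − $13,815.96| = $2,652.98

$2,652.98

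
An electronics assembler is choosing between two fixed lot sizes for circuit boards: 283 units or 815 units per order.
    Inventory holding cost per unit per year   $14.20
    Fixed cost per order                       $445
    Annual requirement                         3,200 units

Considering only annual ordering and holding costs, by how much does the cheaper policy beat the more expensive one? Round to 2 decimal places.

$492.64

For each Q, cost = (D/Q)·S + (Q/2)·H.
TC(283) = (3,200/283)×445 + (283/2)×14.2 = $7,041.10
TC(815) = (3,200/815)×445 + (815/2)×14.2 = $7,533.74
Cheaper: Q = 283.  Difference = $492.64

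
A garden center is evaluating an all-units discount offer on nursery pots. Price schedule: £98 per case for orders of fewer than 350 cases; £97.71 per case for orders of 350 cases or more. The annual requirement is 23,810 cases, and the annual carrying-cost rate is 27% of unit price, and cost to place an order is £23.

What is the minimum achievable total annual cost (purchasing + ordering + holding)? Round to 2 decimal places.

H₁ = 27%×£98 = £26.4600;  H₂ = 27%×£97.71 = £26.3817
EOQ₁ = √(2×23,810×23/26.4600) = 203.45  (< 350, feasible at tier 1)
EOQ₂ = √(2×23,810×23/26.3817) = 203.75  (< 350 → use Q = 350 at tier-2 price)
TC(tier 1 (EOQ₁), Q≈203.5) = £2,338,763.36
TC(tier 2, Q≈350.0) = £2,332,656.55
Minimum at tier 2: £2,332,656.55

£2,332,656.55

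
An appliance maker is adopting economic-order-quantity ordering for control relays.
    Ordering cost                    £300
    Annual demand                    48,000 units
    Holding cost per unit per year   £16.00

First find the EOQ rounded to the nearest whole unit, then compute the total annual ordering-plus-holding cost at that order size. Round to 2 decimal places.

£21,466.25

EOQ = √(2DS/H) = √(2 × 48,000 × 300 / 16)
    = √(1,800,000.00) ≈ 1,341.64 → Q = 1,342 units
Annual ordering cost = (D/Q)·S = (48,000/1,342) × 300 = £10,730.25
Annual holding cost  = (Q/2)·H = (1,342/2) × 16 = £10,736.00
Total = £10,730.25 + £10,736.00 = £21,466.25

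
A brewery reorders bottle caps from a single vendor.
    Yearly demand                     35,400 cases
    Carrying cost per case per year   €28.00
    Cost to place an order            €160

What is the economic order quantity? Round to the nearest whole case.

EOQ = √(2DS/H) = √(2 × 35,400 × 160 / 28)
    = √(404,571.43) ≈ 636.06

636 cases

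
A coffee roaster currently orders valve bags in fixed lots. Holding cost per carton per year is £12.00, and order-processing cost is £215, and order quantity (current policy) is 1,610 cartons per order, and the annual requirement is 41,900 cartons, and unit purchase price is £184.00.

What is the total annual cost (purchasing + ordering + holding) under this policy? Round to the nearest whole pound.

Annual ordering cost = (D/Q)·S = (41,900/1,610) × 215 = £5,595.34
Annual holding cost  = (Q/2)·H = (1,610/2) × 12 = £9,660.00
Purchase cost = D·C = 41,900 × 184 = £7,709,600.00
Total = £5,595.34 + £9,660.00 + £7,709,600.00 = £7,724,855.34

£7,724,855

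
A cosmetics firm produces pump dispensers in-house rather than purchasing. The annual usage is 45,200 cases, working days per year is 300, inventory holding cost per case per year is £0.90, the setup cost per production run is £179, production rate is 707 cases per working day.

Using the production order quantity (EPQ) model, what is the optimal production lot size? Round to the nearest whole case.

Daily demand d = 45,200/300 = 150.667; p = 707; 1 − d/p = 0.78689
EPQ = √(2DS / (H(1 − d/p)))
    = √(2 × 45,200 × 179 / (0.9 × 0.78689)) ≈ 4,780.04

4,780 cases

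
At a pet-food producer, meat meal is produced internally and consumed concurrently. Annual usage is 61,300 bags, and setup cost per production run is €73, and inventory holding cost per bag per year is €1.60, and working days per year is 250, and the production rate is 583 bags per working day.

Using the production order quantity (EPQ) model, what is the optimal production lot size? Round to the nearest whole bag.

3,107 bags

d = 61,300/250 = 245.2000 bags/day;  effective holding cost H(1 − d/p) = 1.6·(1 − 245.2000/583) = 0.92707
Q* = √(2DS / H_eff) = √(2·61,300·73 / 0.92707) ≈ 3,107.07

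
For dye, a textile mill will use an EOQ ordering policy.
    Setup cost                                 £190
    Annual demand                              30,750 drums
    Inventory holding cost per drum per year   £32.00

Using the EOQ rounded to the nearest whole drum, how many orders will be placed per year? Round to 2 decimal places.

50.91 orders per year

EOQ = √(2DS/H) = √(2 × 30,750 × 190 / 32)
    = √(365,156.25) ≈ 604.28 → Q = 604
N = D/Q = 30,750/604 ≈ 50.911 orders/yr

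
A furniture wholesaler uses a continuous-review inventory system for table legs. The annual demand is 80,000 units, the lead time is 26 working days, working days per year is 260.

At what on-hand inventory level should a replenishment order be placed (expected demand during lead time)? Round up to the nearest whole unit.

Daily demand d = 80,000 / 260 = 307.692 units/day
Demand during lead time = 307.692 × 26 = 8,000.00
Reorder point = 8,000.00 → round up

8,000 units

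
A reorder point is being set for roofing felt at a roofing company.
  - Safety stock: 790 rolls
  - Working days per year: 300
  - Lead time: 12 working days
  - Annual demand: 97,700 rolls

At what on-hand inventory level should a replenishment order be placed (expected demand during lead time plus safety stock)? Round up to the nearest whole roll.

Daily demand d = 97,700 / 300 = 325.667 rolls/day
Demand during lead time = 325.667 × 12 = 3,908.00
Reorder point = 3,908.00 + 790 = 4,698.00 → round up

4,698 rolls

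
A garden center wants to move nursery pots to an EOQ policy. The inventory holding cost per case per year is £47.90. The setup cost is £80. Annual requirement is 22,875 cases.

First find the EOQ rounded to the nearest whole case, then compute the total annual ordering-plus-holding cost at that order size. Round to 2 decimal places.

£13,240.63

EOQ = √(2DS/H) = √(2 × 22,875 × 80 / 47.9)
    = √(76,409.19) ≈ 276.42 → Q = 276 cases
Orders/yr = 22,875/276 = 82.880; ordering cost = 82.880 × £80 = £6,630.43
Average inventory = 276/2 = 138; holding cost = 138 × £47.9 = £6,610.20
Total = £6,630.43 + £6,610.20 = £13,240.63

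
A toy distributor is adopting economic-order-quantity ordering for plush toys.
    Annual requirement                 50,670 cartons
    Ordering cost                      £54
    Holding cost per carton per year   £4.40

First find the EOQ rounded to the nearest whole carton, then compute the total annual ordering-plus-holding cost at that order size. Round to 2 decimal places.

Optimal lot size Q* = (2 × 50,670 × £54 / £4.4)^½ ≈ 1,115.22 → Q = 1,115 cartons
Ordering: D/Q × S = 50,670/1,115 × £54 = £2,453.97
Holding:  Q/2 × H = 1,115/2 × £4.4 = £2,453.00
Total = £2,453.97 + £2,453.00 = £4,906.97

£4,906.97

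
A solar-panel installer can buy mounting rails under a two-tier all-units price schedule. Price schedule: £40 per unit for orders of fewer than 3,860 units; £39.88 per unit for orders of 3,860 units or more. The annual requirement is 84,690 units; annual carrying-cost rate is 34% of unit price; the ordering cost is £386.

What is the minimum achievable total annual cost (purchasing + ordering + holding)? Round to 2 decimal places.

H₁ = 34%×£40 = £13.6000;  H₂ = 34%×£39.88 = £13.5592
EOQ₁ = √(2×84,690×386/13.6000) = 2,192.58  (< 3,860, feasible at tier 1)
EOQ₂ = √(2×84,690×386/13.5592) = 2,195.88  (< 3,860 → use Q = 3,860 at tier-2 price)
TC(tier 1 (EOQ₁), Q≈2,192.6) = £3,417,419.08
TC(tier 2, Q≈3,860.0) = £3,412,075.46
Minimum at tier 2: £3,412,075.46

£3,412,075.46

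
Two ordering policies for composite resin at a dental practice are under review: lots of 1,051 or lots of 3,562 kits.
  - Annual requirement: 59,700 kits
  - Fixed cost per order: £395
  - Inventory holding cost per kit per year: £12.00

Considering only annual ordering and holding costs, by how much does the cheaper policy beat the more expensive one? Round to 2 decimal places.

For each Q, cost = (D/Q)·S + (Q/2)·H.
TC(1,051) = (59,700/1,051)×395 + (1,051/2)×12 = £28,743.20
TC(3,562) = (59,700/3,562)×395 + (3,562/2)×12 = £27,992.30
Lots of 3,562 are cheaper by £750.91.

£750.91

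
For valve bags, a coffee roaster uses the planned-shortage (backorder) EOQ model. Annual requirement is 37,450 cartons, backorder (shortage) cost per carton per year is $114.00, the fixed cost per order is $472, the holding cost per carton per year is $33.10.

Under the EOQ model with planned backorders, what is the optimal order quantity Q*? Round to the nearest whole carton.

1,174 cartons

Q* = √(2DS/H) · √((H + b)/b)
   = √(2 × 37,450 × 472 / 33.1) · √((33.1 + 114) / 114)
   = 1,033.470 × 1.1359 ≈ 1,173.96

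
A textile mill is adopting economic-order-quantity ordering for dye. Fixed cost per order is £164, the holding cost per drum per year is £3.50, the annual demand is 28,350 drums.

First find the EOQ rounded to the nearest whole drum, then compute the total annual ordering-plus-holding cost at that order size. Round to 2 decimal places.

2DS/H = 2·28,350·164/3.5 = 2,656,800.00
EOQ = √2,656,800.00 ≈ 1,629.97 → Q = 1,630 drums
Ordering: D/Q × S = 28,350/1,630 × £164 = £2,852.39
Holding:  Q/2 × H = 1,630/2 × £3.5 = £2,852.50
Total = £2,852.39 + £2,852.50 = £5,704.89

£5,704.89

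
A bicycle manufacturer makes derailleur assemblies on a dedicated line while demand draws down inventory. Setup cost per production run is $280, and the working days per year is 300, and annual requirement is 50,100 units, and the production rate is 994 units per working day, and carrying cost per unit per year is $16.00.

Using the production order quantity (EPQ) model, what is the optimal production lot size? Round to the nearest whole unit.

Daily demand d = 50,100/300 = 167.000; p = 994; 1 − d/p = 0.83199
EPQ = √(2DS / (H(1 − d/p)))
    = √(2 × 50,100 × 280 / (16 × 0.83199)) ≈ 1,451.75

1,452 units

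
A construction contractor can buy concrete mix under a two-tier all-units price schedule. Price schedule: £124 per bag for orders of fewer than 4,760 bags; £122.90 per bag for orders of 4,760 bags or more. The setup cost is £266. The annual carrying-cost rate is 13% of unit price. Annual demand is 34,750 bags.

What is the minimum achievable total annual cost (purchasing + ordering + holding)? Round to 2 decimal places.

H₁ = 13%×£124 = £16.1200;  H₂ = 13%×£122.90 = £15.9770
EOQ₁ = √(2×34,750×266/16.1200) = 1,070.90  (< 4,760, feasible at tier 1)
EOQ₂ = √(2×34,750×266/15.9770) = 1,075.69  (< 4,760 → use Q = 4,760 at tier-2 price)
TC(tier 1 (EOQ₁), Q≈1,070.9) = £4,326,262.98
TC(tier 2, Q≈4,760.0) = £4,310,742.17
Minimum at tier 2: £4,310,742.17

£4,310,742.17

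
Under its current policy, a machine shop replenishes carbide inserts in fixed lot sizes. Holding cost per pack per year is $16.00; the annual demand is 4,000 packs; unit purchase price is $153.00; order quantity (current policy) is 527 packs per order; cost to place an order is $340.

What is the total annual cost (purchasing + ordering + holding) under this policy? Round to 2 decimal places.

Orders/yr = 4,000/527 = 7.590; ordering cost = 7.590 × $340 = $2,580.65
Average inventory = 527/2 = 263.5; holding cost = 263.5 × $16 = $4,216.00
Purchase cost = D·C = 4,000 × 153 = $612,000.00
Total = $2,580.65 + $4,216.00 + $612,000.00 = $618,796.65

$618,796.65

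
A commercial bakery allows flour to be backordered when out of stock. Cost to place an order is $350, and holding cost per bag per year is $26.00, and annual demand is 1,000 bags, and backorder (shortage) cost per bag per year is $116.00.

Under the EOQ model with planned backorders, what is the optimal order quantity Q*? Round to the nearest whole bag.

182 bags

Q* = √(2DS/H) · √((H + b)/b)
   = √(2 × 1,000 × 350 / 26) · √((26 + 116) / 116)
   = 164.083 × 1.1064 ≈ 181.54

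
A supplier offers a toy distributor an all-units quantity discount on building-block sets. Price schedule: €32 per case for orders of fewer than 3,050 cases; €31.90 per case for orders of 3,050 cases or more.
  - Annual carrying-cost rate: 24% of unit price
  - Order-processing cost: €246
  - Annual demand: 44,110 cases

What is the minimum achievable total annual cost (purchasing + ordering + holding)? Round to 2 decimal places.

H₁ = 24%×€32 = €7.6800;  H₂ = 24%×€31.90 = €7.6560
EOQ₁ = √(2×44,110×246/7.6800) = 1,681.01  (< 3,050, feasible at tier 1)
EOQ₂ = √(2×44,110×246/7.6560) = 1,683.64  (< 3,050 → use Q = 3,050 at tier-2 price)
TC(tier 1 (EOQ₁), Q≈1,681.0) = €1,424,430.16
TC(tier 2, Q≈3,050.0) = €1,422,342.12
Minimum at tier 2: €1,422,342.12

€1,422,342.12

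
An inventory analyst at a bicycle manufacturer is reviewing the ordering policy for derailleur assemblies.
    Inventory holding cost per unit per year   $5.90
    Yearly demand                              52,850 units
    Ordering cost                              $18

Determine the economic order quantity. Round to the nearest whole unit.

Optimal lot size Q* = (2 × 52,850 × $18 / $5.9)^½ ≈ 567.87

568 units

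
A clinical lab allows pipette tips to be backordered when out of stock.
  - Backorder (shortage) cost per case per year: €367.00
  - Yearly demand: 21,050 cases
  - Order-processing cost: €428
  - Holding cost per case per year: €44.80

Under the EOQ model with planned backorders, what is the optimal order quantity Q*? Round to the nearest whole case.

672 cases

Q* = √(2DS/H) · √((H + b)/b)
   = √(2 × 21,050 × 428 / 44.8) · √((44.8 + 367) / 367)
   = 634.197 × 1.0593 ≈ 671.79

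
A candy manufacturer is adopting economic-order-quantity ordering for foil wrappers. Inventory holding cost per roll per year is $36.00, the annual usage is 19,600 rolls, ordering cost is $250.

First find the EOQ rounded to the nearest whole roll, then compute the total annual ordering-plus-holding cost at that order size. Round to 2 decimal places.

2DS/H = 2·19,600·250/36 = 272,222.22
EOQ = √272,222.22 ≈ 521.75 → Q = 522 rolls
Ordering: D/Q × S = 19,600/522 × $250 = $9,386.97
Holding:  Q/2 × H = 522/2 × $36 = $9,396.00
Total = $9,386.97 + $9,396.00 = $18,782.97

$18,782.97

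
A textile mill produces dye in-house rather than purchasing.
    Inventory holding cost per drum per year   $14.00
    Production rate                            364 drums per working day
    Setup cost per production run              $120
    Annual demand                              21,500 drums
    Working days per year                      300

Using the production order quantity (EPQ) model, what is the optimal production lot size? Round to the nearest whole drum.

d = 21,500/300 = 71.6667 drums/day;  effective holding cost H(1 − d/p) = 14·(1 − 71.6667/364) = 11.24359
Q* = √(2DS / H_eff) = √(2·21,500·120 / 11.24359) ≈ 677.44

677 drums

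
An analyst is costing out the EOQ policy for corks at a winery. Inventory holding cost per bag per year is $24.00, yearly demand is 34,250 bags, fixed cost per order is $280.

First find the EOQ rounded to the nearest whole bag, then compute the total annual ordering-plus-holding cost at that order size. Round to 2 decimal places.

2DS/H = 2·34,250·280/24 = 799,166.67
EOQ = √799,166.67 ≈ 893.96 → Q = 894 bags
Annual ordering cost = (D/Q)·S = (34,250/894) × 280 = $10,727.07
Annual holding cost  = (Q/2)·H = (894/2) × 24 = $10,728.00
Total = $10,727.07 + $10,728.00 = $21,455.07

$21,455.07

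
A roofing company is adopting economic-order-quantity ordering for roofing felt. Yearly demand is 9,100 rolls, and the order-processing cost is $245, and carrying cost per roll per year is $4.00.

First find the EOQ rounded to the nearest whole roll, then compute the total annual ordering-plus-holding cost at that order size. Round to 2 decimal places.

Q* = √(2·D·S / H) = √(2·9,100·245 / 4) = √1,114,750.0 ≈ 1,055.82 → Q = 1,056 rolls
Annual ordering cost = (D/Q)·S = (9,100/1,056) × 245 = $2,111.27
Annual holding cost  = (Q/2)·H = (1,056/2) × 4 = $2,112.00
Total = $2,111.27 + $2,112.00 = $4,223.27

$4,223.27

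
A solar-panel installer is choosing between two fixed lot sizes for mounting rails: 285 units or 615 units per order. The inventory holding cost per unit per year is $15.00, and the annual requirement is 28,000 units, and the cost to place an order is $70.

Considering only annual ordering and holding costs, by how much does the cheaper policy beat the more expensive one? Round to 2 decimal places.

TC(Q) = (D/Q)S + (Q/2)H
TC(285) = (28,000/285)×70 + (285/2)×15 = $9,014.69
TC(615) = (28,000/615)×70 + (615/2)×15 = $7,799.49
Lots of 615 are cheaper by $1,215.20.

$1,215.20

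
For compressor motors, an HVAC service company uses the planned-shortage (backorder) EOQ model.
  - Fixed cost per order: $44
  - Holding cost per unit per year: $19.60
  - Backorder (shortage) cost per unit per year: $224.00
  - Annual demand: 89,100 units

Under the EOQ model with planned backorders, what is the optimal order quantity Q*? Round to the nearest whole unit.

Basic EOQ = √(2·89,100·44/19.6) = 632.488
Backorder adjustment √((H+b)/b) = √((19.6+224)/224) = 1.0428
Q* = 632.488 × 1.0428 ≈ 659.58

660 units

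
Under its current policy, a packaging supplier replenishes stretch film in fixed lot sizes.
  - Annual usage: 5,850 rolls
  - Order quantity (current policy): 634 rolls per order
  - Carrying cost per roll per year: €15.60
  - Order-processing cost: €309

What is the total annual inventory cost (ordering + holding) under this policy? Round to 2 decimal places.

€7,796.38

Annual ordering cost = (D/Q)·S = (5,850/634) × 309 = €2,851.18
Annual holding cost  = (Q/2)·H = (634/2) × 15.6 = €4,945.20
Total = €2,851.18 + €4,945.20 = €7,796.38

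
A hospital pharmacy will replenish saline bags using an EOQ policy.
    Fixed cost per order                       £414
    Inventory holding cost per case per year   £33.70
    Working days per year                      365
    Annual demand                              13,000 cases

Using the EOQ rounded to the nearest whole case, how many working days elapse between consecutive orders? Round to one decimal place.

Optimal lot size Q* = (2 × 13,000 × £414 / £33.7)^½ ≈ 565.16 → Q = 565 cases
Days between orders = 365 / (D/Q) = 365 / 23.009 ≈ 15.863

15.9 days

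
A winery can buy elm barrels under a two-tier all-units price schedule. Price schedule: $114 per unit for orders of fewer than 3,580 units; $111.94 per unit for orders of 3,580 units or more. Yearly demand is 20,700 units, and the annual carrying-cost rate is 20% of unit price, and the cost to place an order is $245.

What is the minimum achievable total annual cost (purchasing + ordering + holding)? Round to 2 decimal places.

H₁ = 20%×$114 = $22.8000;  H₂ = 20%×$111.94 = $22.3880
EOQ₁ = √(2×20,700×245/22.8000) = 666.98  (< 3,580, feasible at tier 1)
EOQ₂ = √(2×20,700×245/22.3880) = 673.09  (< 3,580 → use Q = 3,580 at tier-2 price)
TC(tier 1 (EOQ₁), Q≈667.0) = $2,375,007.25
TC(tier 2, Q≈3,580.0) = $2,358,649.14
Minimum at tier 2: $2,358,649.14

$2,358,649.14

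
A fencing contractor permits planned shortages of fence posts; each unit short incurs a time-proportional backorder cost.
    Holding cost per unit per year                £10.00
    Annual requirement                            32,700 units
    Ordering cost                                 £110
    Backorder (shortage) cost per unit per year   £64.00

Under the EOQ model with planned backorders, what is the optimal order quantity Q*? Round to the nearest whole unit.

Q* = √(2DS/H) · √((H + b)/b)
   = √(2 × 32,700 × 110 / 10) · √((10 + 64) / 64)
   = 848.175 × 1.0753 ≈ 912.03

912 units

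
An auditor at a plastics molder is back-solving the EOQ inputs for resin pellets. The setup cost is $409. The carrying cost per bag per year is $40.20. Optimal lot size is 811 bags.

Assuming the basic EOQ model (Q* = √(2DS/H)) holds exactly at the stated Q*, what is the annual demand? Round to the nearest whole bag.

EOQ relation: Q² = 2DS/H, so rearrange for the unknown.
D = Q²H / (2S) = 811² × 40.2 / (2 × 409) = 32,323.21

32,323 bags per year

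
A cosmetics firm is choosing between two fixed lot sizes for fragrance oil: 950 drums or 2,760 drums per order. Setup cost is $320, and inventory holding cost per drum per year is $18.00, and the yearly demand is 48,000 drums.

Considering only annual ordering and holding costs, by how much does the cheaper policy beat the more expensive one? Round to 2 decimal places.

$5,686.80

TC(Q) = (D/Q)S + (Q/2)H
TC(950) = (48,000/950)×320 + (950/2)×18 = $24,718.42
TC(2,760) = (48,000/2,760)×320 + (2,760/2)×18 = $30,405.22
|ΔTC| = |$24,718.42 − $30,405.22| = $5,686.80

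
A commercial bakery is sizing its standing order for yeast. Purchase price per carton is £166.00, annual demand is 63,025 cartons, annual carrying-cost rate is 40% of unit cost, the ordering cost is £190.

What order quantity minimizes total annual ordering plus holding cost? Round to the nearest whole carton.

Holding cost per carton per year: H = 40% × £166 = £66.4000
EOQ = √(2DS/H) = √(2 × 63,025 × 190 / 66.4)
    = √(360,685.24) ≈ 600.57

601 cartons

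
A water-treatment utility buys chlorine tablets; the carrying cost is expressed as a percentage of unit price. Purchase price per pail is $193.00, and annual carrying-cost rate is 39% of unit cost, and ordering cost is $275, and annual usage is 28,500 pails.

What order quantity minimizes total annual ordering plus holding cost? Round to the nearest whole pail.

Carrying cost H = $193 × 39% = $75.2700/pail/yr
Q* = √(2·D·S / H) = √(2·28,500·275 / 75.27) = √208,250.3 ≈ 456.34

456 pails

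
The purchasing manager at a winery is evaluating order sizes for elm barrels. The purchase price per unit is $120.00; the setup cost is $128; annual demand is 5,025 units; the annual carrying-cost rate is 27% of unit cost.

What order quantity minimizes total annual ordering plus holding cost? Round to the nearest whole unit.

199 units

Holding cost per unit per year: H = 27% × $120 = $32.4000
2DS/H = 2·5,025·128/32.4 = 39,703.70
EOQ = √39,703.70 ≈ 199.26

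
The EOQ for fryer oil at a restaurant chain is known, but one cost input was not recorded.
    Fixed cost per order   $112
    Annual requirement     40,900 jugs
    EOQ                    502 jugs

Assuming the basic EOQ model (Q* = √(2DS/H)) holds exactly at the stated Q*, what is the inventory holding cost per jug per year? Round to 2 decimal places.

$36.35

Since Q* = (2DS/H)^½, squaring gives Q*²·H = 2DS.
H = 2DS / Q² = 2 × 40,900 × 112 / 502² = 36.3550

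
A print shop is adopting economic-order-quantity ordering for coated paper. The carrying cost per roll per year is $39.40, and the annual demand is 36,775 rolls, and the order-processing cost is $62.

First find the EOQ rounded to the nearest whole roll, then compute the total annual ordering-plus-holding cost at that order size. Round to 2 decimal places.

$13,404.03

2DS/H = 2·36,775·62/39.4 = 115,738.58
EOQ = √115,738.58 ≈ 340.20 → Q = 340 rolls
Orders/yr = 36,775/340 = 108.162; ordering cost = 108.162 × $62 = $6,706.03
Average inventory = 340/2 = 170; holding cost = 170 × $39.4 = $6,698.00
Total = $6,706.03 + $6,698.00 = $13,404.03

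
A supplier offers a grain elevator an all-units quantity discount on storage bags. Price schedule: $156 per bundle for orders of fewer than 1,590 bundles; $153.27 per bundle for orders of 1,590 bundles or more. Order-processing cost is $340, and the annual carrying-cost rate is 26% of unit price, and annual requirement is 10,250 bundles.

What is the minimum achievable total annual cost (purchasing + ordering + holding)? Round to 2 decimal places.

H₁ = 26%×$156 = $40.5600;  H₂ = 26%×$153.27 = $39.8502
EOQ₁ = √(2×10,250×340/40.5600) = 414.54  (< 1,590, feasible at tier 1)
EOQ₂ = √(2×10,250×340/39.8502) = 418.22  (< 1,590 → use Q = 1,590 at tier-2 price)
TC(tier 1 (EOQ₁), Q≈414.5) = $1,615,813.78
TC(tier 2, Q≈1,590.0) = $1,604,890.23
Minimum at tier 2: $1,604,890.23

$1,604,890.23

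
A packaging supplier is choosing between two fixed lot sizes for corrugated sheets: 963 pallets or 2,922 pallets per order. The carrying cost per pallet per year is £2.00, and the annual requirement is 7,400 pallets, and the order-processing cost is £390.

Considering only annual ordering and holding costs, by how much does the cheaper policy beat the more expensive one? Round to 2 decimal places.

£50.21

Annual cost at Q: ordering D·S/Q plus holding Q·H/2.
TC(963) = (7,400/963)×390 + (963/2)×2 = £3,959.88
TC(2,922) = (7,400/2,922)×390 + (2,922/2)×2 = £3,909.68
Cheaper: Q = 2,922.  Difference = £50.21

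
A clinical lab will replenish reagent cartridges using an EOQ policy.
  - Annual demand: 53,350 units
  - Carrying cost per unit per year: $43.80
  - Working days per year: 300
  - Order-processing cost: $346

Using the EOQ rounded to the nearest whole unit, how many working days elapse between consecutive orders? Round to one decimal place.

Q* = √(2·D·S / H) = √(2·53,350·346 / 43.8) = √842,881.3 ≈ 918.09 → Q = 918 units
Days between orders = 300 / (D/Q) = 300 / 58.115 ≈ 5.162

5.2 days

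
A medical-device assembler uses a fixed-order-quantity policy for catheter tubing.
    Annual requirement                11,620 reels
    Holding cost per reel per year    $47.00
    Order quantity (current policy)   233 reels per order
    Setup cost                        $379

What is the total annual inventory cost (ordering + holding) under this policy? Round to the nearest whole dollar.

Annual ordering cost = (D/Q)·S = (11,620/233) × 379 = $18,901.20
Annual holding cost  = (Q/2)·H = (233/2) × 47 = $5,475.50
Total = $18,901.20 + $5,475.50 = $24,376.70

$24,377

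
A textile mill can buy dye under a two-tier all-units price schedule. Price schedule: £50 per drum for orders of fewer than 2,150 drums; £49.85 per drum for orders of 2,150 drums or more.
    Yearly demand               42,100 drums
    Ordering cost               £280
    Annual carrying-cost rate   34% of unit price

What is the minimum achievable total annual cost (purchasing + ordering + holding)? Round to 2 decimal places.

£2,122,387.97

H₁ = 34%×£50 = £17.0000;  H₂ = 34%×£49.85 = £16.9490
EOQ₁ = √(2×42,100×280/17.0000) = 1,177.63  (< 2,150, feasible at tier 1)
EOQ₂ = √(2×42,100×280/16.9490) = 1,179.41  (< 2,150 → use Q = 2,150 at tier-2 price)
TC(tier 1 (EOQ₁), Q≈1,177.6) = £2,125,019.79
TC(tier 2, Q≈2,150.0) = £2,122,387.97
Minimum at tier 2: £2,122,387.97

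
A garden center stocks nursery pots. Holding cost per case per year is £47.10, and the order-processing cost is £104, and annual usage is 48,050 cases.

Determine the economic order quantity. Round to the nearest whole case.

Q* = √(2·D·S / H) = √(2·48,050·104 / 47.1) = √212,195.3 ≈ 460.65

461 cases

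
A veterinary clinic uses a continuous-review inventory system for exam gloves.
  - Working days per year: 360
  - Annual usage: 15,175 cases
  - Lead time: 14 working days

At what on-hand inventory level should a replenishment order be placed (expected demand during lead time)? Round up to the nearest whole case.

Daily demand d = 15,175 / 360 = 42.153 cases/day
Demand during lead time = 42.153 × 14 = 590.14
Reorder point = 590.14 → round up

591 cases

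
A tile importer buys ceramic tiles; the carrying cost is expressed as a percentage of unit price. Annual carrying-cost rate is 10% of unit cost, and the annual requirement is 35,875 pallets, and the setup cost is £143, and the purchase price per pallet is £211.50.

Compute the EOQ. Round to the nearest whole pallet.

Carrying cost H = £211.5 × 10% = £21.1500/pallet/yr
2DS/H = 2·35,875·143/21.15 = 485,118.20
EOQ = √485,118.20 ≈ 696.50

697 pallets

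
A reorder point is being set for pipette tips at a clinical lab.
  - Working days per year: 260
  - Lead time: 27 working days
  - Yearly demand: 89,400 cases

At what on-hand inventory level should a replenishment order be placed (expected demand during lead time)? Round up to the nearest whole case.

9,284 cases

Daily demand d = 89,400 / 260 = 343.846 cases/day
Demand during lead time = 343.846 × 27 = 9,283.85
Reorder point = 9,283.85 → round up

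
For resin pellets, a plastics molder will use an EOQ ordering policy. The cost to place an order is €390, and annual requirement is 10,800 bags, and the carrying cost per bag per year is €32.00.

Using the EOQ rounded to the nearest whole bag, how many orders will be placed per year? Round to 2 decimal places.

21.05 orders per year

2DS/H = 2·10,800·390/32 = 263,250.00
EOQ = √263,250.00 ≈ 513.08 → Q = 513
Orders per year = D/Q = 10,800 / 513 = 21.053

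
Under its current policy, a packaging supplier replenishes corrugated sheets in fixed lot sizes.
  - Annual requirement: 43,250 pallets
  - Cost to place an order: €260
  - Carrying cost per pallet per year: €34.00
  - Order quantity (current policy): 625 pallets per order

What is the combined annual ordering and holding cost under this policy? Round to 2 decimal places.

€28,617.00

Orders/yr = 43,250/625 = 69.200; ordering cost = 69.200 × €260 = €17,992.00
Average inventory = 625/2 = 312.5; holding cost = 312.5 × €34 = €10,625.00
Total = €17,992.00 + €10,625.00 = €28,617.00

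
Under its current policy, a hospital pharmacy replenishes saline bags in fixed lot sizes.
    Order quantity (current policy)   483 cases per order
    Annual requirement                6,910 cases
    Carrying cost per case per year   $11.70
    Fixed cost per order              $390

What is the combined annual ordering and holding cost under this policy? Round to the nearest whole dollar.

$8,405

Annual ordering cost = (D/Q)·S = (6,910/483) × 390 = $5,579.50
Annual holding cost  = (Q/2)·H = (483/2) × 11.7 = $2,825.55
Total = $5,579.50 + $2,825.55 = $8,405.05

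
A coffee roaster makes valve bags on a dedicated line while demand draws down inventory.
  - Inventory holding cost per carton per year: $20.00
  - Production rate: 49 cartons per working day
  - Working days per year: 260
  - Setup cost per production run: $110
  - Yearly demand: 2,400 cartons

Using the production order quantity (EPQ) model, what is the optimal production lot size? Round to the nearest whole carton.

180 cartons

Daily demand d = 2,400/260 = 9.231; p = 49; 1 − d/p = 0.81162
EPQ = √(2DS / (H(1 − d/p)))
    = √(2 × 2,400 × 110 / (20 × 0.81162)) ≈ 180.35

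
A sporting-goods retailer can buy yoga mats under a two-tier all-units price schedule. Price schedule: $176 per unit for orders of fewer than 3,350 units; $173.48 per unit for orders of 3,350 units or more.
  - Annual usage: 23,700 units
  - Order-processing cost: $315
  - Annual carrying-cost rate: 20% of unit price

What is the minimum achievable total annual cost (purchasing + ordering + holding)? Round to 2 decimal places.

H₁ = 20%×$176 = $35.2000;  H₂ = 20%×$173.48 = $34.6960
EOQ₁ = √(2×23,700×315/35.2000) = 651.29  (< 3,350, feasible at tier 1)
EOQ₂ = √(2×23,700×315/34.6960) = 656.00  (< 3,350 → use Q = 3,350 at tier-2 price)
TC(tier 1 (EOQ₁), Q≈651.3) = $4,194,125.34
TC(tier 2, Q≈3,350.0) = $4,171,820.31
Minimum at tier 2: $4,171,820.31

$4,171,820.31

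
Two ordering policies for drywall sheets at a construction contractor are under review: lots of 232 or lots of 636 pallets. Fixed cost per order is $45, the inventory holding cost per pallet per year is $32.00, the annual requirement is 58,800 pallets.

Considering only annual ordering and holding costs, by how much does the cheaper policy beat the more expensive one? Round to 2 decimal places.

For each Q, cost = (D/Q)·S + (Q/2)·H.
TC(232) = (58,800/232)×45 + (232/2)×32 = $15,117.17
TC(636) = (58,800/636)×45 + (636/2)×32 = $14,336.38
|ΔTC| = |$15,117.17 − $14,336.38| = $780.80

$780.80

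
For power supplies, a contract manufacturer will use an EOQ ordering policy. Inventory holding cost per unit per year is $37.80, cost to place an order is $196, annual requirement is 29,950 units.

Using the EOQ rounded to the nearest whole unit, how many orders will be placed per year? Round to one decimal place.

53.8 orders per year

EOQ = √(2DS/H) = √(2 × 29,950 × 196 / 37.8)
    = √(310,592.59) ≈ 557.31 → Q = 557
Orders per year = D/Q = 29,950 / 557 = 53.770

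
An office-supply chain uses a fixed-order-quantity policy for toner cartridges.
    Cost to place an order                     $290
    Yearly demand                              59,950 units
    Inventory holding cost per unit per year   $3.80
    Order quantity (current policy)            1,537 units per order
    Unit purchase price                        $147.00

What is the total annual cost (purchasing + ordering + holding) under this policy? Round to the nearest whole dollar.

Orders/yr = 59,950/1,537 = 39.005; ordering cost = 39.005 × $290 = $11,311.32
Average inventory = 1,537/2 = 768.5; holding cost = 768.5 × $3.8 = $2,920.30
Purchase cost = D·C = 59,950 × 147 = $8,812,650.00
Total = $11,311.32 + $2,920.30 + $8,812,650.00 = $8,826,881.62

$8,826,882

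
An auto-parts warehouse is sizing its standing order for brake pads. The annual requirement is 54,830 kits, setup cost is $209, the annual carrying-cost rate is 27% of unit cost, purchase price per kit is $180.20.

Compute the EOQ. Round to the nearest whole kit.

H = i·C = 0.27 × $180.2 = $48.6540 per kit-year
Q* = √(2·D·S / H) = √(2·54,830·209 / 48.654) = √471,059.7 ≈ 686.34

686 kits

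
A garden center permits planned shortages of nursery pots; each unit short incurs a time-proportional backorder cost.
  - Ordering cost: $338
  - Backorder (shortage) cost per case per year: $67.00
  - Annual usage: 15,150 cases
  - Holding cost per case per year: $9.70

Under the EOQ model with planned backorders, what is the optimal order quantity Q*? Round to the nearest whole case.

1,099 cases

Q* = √(2DS/H) · √((H + b)/b)
   = √(2 × 15,150 × 338 / 9.7) · √((9.7 + 67) / 67)
   = 1,027.528 × 1.0699 ≈ 1,099.40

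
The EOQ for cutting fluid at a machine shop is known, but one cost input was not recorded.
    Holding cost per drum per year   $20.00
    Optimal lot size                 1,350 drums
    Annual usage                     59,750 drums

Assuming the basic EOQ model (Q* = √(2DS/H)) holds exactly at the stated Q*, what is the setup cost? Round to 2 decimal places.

Since Q* = (2DS/H)^½, squaring gives Q*²·H = 2DS.
S = Q²H / (2D) = 1,350² × 20 / (2 × 59,750) = 305.0209

$305.02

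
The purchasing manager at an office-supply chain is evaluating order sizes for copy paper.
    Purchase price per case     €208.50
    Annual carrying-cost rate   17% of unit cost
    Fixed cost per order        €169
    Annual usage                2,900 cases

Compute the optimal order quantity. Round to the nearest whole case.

166 cases

H = i·C = 0.17 × €208.5 = €35.4450 per case-year
Q* = √(2·D·S / H) = √(2·2,900·169 / 35.445) = √27,654.1 ≈ 166.30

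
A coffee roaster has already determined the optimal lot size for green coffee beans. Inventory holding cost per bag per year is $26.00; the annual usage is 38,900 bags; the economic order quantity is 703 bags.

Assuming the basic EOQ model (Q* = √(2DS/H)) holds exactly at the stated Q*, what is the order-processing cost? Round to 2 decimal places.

$165.16

Since Q* = (2DS/H)^½, squaring gives Q*²·H = 2DS.
S = Q²H / (2D) = 703² × 26 / (2 × 38,900) = 165.1598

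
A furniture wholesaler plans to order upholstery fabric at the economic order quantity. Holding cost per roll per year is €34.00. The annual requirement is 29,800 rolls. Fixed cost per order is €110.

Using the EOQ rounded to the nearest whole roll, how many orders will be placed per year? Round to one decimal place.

67.9 orders per year

Q* = √(2·D·S / H) = √(2·29,800·110 / 34) = √192,823.5 ≈ 439.12 → Q = 439
Orders per year = D/Q = 29,800 / 439 = 67.882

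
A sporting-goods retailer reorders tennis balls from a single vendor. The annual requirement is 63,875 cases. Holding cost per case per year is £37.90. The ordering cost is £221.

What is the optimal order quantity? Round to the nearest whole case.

EOQ = √(2DS/H) = √(2 × 63,875 × 221 / 37.9)
    = √(744,927.44) ≈ 863.09

863 cases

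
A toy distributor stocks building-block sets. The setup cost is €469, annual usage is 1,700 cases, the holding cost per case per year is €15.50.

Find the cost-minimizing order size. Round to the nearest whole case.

2DS/H = 2·1,700·469/15.5 = 102,877.42
EOQ = √102,877.42 ≈ 320.75

321 cases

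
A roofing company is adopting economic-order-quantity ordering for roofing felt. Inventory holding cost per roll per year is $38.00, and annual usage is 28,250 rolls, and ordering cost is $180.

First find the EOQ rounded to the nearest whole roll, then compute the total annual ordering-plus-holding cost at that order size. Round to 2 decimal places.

Optimal lot size Q* = (2 × 28,250 × $180 / $38)^½ ≈ 517.33 → Q = 517 rolls
Annual ordering cost = (D/Q)·S = (28,250/517) × 180 = $9,835.59
Annual holding cost  = (Q/2)·H = (517/2) × 38 = $9,823.00
Total = $9,835.59 + $9,823.00 = $19,658.59

$19,658.59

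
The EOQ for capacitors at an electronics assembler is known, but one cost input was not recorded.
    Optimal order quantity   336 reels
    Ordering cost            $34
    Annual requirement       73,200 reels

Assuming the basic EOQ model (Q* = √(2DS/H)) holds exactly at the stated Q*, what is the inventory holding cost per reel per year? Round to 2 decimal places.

Since Q* = (2DS/H)^½, squaring gives Q*²·H = 2DS.
H = 2DS / Q² = 2 × 73,200 × 34 / 336² = 44.0901

$44.09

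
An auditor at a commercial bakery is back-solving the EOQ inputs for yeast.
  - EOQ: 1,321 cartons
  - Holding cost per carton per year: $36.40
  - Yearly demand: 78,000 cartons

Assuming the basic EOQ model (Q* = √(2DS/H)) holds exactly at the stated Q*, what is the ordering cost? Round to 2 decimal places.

$407.18

Since Q* = (2DS/H)^½, squaring gives Q*²·H = 2DS.
S = Q²H / (2D) = 1,321² × 36.4 / (2 × 78,000) = 407.1762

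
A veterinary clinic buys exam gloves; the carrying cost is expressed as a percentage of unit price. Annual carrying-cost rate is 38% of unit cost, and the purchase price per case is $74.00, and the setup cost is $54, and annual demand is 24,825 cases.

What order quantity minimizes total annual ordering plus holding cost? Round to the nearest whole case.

Holding cost per case per year: H = 38% × $74 = $28.1200
Optimal lot size Q* = (2 × 24,825 × $54 / $28.12)^½ ≈ 308.78

309 cases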